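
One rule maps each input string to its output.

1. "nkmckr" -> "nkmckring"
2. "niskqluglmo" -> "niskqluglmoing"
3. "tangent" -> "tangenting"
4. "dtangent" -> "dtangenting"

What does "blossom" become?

blossoming

The pattern: append "ing".
On "blossom" that produces "blossoming".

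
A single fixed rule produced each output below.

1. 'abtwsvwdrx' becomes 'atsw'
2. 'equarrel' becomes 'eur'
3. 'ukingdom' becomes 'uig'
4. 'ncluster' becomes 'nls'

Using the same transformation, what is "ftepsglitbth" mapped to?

feslt

Rule — delete the last 3 characters, then keep every other character starting from the first (positions 1st, 3rd, 5th, ...).
Working it through for "ftepsglitbth": intermediate "ftepsglit", final "feslt".
(Check on "equarrel": → "equar" → "eur" ✓)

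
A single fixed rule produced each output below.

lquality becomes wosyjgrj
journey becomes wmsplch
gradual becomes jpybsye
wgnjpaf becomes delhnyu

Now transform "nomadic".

Looking at the pairs, the operation is to shift every letter 2 places backward in the alphabet (wrapping around), then swap the first and last characters.
Working it through for "nomadic": intermediate "lmkybga", final "amkybgl".

amkybgl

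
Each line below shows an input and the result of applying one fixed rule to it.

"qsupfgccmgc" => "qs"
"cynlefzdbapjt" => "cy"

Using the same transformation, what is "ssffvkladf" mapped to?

ss

The rule is to keep only the first 2 characters.
On "ssffvkladf" that produces "ss".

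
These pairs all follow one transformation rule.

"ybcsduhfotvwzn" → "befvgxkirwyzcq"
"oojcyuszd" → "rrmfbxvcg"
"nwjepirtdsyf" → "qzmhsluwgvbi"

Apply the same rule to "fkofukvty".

The transformation: shift every letter 3 places forward in the alphabet (wrapping around).
For "fkofukvty" the result is "inrixnywb".

inrixnywb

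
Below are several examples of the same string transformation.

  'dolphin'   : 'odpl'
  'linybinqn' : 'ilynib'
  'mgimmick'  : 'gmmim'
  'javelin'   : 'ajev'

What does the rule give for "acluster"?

cauls

Each output is the input with this applied: delete the last 3 characters, then swap each adjacent pair of characters (1↔2, 3↔4, ...).
Doing the same to "acluster": "cauls".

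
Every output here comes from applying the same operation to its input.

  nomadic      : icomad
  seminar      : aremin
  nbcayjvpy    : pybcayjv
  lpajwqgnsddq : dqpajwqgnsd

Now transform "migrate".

teigra

The pattern: delete the first character, then move the last 2 characters to the front (rotate right by 2).
On "migrate" that produces "teigra".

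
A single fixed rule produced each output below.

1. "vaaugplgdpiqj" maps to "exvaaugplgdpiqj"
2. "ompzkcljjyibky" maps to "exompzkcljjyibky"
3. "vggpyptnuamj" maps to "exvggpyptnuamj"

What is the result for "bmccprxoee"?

Looking at the pairs, the operation is to prepend "ex".
On "bmccprxoee" that produces "exbmccprxoee".

exbmccprxoee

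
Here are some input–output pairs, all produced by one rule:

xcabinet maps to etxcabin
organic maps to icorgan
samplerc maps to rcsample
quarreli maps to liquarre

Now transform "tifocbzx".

zxtifocb

The rule is to move the last 2 characters to the front (rotate right by 2).
For "tifocbzx" the result is "zxtifocb".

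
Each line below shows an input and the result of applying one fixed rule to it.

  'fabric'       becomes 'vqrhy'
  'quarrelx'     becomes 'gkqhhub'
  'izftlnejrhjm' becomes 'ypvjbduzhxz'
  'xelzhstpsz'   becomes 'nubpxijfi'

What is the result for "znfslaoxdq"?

The pattern: shift every letter 10 places backward in the alphabet (wrapping around), then delete the last character.
"znfslaoxdq" → "pdvibqentg" → "pdvibqent".
(Check on "xelzhstpsz": → "nubpxijfip" → "nubpxijfi" ✓)

pdvibqent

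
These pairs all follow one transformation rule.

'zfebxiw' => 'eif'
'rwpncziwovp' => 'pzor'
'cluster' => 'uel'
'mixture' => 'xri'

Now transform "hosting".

sno

In each case the input is transformed by: move the first 2 characters to the end (rotate left by 2), then keep one character in every 3, starting at position 1 (positions 1st, 4th, 7th, ...).
Doing the same to "hosting": "sno".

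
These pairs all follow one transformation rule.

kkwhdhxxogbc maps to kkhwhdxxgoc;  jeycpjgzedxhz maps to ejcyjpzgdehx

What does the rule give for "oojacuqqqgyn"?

ooajucqqgqn

Each output is the input with this applied: swap each adjacent pair of characters (1↔2, 3↔4, ...), then delete the last character.
For "oojacuqqqgyn", step one produces "ooajucqqgqny"; step two turns that into "ooajucqqgqn".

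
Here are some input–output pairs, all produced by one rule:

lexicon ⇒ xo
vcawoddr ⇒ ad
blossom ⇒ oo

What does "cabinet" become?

In each case the input is transformed by: keep one character in every 3, starting at position 3 (positions 3rd, 6th, 9th, ...).
"cabinet" → "be".

be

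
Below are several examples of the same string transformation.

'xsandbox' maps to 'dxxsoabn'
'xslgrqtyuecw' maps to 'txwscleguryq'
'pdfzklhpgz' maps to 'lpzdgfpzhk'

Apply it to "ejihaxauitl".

Each output is the input with this applied: take characters alternately from the front and the back (1st, last, 2nd, 2nd-last, ...), then move the last character to the front.
"ejihaxauitl" → "xeljtiihuaa".

xeljtiihuaa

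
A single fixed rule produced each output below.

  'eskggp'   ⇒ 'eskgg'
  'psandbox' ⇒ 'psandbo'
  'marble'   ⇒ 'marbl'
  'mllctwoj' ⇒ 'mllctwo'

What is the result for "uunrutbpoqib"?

uunrutbpoqi

The transformation: delete the last character.
Doing the same to "uunrutbpoqib": "uunrutbpoqi".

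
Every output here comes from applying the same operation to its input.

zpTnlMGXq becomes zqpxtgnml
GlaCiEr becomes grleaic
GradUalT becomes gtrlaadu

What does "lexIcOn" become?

lneoxci

Rule — take characters alternately from the front and the back (1st, last, 2nd, 2nd-last, ...), then convert every letter to lowercase.
"lexIcOn" → "lneoxci".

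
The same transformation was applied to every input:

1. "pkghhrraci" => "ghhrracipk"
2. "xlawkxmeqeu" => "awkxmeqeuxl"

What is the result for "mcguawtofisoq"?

guawtofisoqmc

The transformation: move the first 2 characters to the end (rotate left by 2).
Applying that to "mcguawtofisoq" gives "guawtofisoqmc".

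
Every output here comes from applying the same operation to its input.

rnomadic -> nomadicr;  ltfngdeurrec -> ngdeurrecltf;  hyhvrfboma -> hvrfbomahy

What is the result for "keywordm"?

eywordmk

Looking at the pairs, the operation is to swap the front and back halves of the string, then move the last 3 characters to the front (rotate right by 3).
"keywordm" → "ordmkeyw" → "eywordmk".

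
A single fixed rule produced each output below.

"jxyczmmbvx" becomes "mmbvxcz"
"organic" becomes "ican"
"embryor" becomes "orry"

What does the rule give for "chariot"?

The rule is to delete the first 3 characters, then move the first 2 characters to the end (rotate left by 2).
Starting from "chariot": after the first operation, "riot"; after the second, "otri".

otri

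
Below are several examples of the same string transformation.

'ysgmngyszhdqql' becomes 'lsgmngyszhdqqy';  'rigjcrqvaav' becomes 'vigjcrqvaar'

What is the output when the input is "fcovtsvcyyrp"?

pcovtsvcyyrf

Each output is the input with this applied: swap the first and last characters.
On "fcovtsvcyyrp" that produces "pcovtsvcyyrf".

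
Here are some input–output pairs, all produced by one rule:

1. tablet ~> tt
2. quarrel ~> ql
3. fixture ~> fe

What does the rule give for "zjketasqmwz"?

zz

Each output is the input with this applied: take characters alternately from the front and the back (1st, last, 2nd, 2nd-last, ...), then keep only the first 2 characters.
Starting from "zjketasqmwz": after the first operation, "zzjwkmeqtsa"; after the second, "zz".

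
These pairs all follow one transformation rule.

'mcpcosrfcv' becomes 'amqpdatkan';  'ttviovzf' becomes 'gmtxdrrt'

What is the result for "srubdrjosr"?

zbphmqpqps

In each case the input is transformed by: shift every letter 2 places backward in the alphabet (wrapping around), then move the first 3 characters to the end (rotate left by 3).
Applying both steps to "srubdrjosr": "qpszbphmqp", then "zbphmqpqps".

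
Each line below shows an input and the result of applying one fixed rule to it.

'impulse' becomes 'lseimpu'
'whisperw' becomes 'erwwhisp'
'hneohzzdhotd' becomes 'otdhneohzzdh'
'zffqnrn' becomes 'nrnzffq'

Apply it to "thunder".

derthun

Looking at the pairs, the operation is to move the last 3 characters to the front (rotate right by 3).
Doing the same to "thunder": "derthun".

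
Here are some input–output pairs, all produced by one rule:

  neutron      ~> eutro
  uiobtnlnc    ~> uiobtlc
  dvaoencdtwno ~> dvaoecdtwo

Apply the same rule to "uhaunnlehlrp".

Each output is the input with this applied: remove every "n".
Applying that to "uhaunnlehlrp" gives "uhaulehlrp".

uhaulehlrp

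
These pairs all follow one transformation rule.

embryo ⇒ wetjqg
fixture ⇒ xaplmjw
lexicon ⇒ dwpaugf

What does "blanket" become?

In each case the input is transformed by: shift every letter 8 places backward in the alphabet (wrapping around).
Applying that to "blanket" gives "tdsfcwl".

tdsfcwl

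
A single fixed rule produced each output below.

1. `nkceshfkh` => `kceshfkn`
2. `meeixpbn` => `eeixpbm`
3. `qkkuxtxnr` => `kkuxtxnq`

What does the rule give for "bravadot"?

The rule is to delete the last character, then move the first character to the end.
On "bravadot": the first step gives "bravado", and the second then gives "ravadob".

ravadob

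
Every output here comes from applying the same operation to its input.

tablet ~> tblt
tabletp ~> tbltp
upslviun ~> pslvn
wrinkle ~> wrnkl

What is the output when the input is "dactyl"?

dctyl

What's happening: remove every vowel.
On "dactyl" that produces "dctyl".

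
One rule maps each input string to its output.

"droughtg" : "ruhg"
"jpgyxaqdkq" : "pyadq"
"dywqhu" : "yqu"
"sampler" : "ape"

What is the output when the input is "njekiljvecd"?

jklvc

Each output is the input with this applied: keep every other character starting from the second (positions 2nd, 4th, 6th, ...).
So "njekiljvecd" becomes "jklvc".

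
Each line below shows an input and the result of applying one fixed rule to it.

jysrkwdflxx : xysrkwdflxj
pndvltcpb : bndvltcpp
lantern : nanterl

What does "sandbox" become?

The rule is to swap the first and last characters.
Applying that to "sandbox" gives "xandbos".

xandbos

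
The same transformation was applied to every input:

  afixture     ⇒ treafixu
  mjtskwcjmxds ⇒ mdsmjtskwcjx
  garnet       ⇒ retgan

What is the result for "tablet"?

The rule is to move the last 3 characters to the front (rotate right by 3), then swap the first and last characters.
On "tablet": the first step gives "lettab", and the second then gives "bettal".

bettal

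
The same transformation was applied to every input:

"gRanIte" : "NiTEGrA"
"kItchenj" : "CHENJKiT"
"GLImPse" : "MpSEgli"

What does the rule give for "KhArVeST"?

Each output is the input with this applied: move the first 3 characters to the end (rotate left by 3), then flip the case of every letter.
So "KhArVeST" becomes "RvEstkHa".

RvEstkHa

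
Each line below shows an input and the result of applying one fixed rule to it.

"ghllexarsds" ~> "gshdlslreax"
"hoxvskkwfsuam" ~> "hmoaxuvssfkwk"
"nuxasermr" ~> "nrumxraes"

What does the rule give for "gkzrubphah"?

Rule — take characters alternately from the front and the back (1st, last, 2nd, 2nd-last, ...).
"gkzrubphah" → "ghkazhrpub".

ghkazhrpub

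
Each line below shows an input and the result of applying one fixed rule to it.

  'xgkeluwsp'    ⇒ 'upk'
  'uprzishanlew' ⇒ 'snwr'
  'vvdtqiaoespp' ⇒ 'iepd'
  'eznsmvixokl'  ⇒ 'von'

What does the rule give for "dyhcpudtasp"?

uah

The rule is to keep one character in every 3, starting at position 3 (positions 3rd, 6th, 9th, ...), then move the first character to the end.
Applying both steps to "dyhcpudtasp": "hua", then "uah".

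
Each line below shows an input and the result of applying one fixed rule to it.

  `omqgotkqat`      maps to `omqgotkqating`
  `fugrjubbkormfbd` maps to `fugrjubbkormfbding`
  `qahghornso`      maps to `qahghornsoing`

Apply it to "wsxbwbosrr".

The pattern: append "ing".
"wsxbwbosrr" → "wsxbwbosrring".

wsxbwbosrring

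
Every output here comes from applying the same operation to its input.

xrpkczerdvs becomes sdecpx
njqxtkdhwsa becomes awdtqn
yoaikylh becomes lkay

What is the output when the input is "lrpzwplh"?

Each output is the input with this applied: keep every other character starting from the first (positions 1st, 3rd, 5th, ...), then reverse the string.
So "lrpzwplh" becomes "lwpl".
(Check on "njqxtkdhwsa": → "nqtdwa" → "awdtqn" ✓)

lwpl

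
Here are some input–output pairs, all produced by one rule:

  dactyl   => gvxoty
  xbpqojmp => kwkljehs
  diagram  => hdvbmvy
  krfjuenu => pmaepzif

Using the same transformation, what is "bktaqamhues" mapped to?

Rule — swap the first and last characters, then shift every letter 5 places backward in the alphabet (wrapping around).
For "bktaqamhues", step one produces "sktaqamhueb"; step two turns that into "nfovlvhcpzw".

nfovlvhcpzw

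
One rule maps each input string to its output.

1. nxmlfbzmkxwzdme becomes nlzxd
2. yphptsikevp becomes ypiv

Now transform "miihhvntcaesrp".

mhnar

The rule is to keep one character in every 3, starting at position 1 (positions 1st, 4th, 7th, ...).
For "miihhvntcaesrp" the result is "mhnar".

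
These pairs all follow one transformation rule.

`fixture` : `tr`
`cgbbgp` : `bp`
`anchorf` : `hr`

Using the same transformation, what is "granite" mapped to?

Each output is the input with this applied: keep every other character starting from the second (positions 2nd, 4th, 6th, ...), then delete the first character.
Applying that to "granite" gives "nt".

nt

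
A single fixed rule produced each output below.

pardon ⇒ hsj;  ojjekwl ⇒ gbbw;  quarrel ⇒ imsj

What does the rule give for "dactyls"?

The transformation: delete the last 3 characters, then shift every letter 8 places backward in the alphabet (wrapping around).
"dactyls" → "dact" → "vsul".

vsul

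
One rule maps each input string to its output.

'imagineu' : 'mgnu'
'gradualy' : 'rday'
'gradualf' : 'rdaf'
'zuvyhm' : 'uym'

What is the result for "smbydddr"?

In each case the input is transformed by: keep every other character starting from the second (positions 2nd, 4th, 6th, ...).
For "smbydddr" the result is "mydr".

mydr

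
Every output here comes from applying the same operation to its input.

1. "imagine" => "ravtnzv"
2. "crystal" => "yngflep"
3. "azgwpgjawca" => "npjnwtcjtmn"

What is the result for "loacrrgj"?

Looking at the pairs, the operation is to reverse the string, then shift every letter 13 places forward in the alphabet (wrapping around) — i.e. ROT13.
On "loacrrgj": the first step gives "jgrrcaol", and the second then gives "wteepnby".

wteepnby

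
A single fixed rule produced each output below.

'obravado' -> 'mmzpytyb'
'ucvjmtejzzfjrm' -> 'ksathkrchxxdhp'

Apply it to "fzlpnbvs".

Rule — move the last character to the front, then shift every letter 2 places backward in the alphabet (wrapping around).
Starting from "fzlpnbvs": after the first operation, "sfzlpnbv"; after the second, "qdxjnlzt".

qdxjnlzt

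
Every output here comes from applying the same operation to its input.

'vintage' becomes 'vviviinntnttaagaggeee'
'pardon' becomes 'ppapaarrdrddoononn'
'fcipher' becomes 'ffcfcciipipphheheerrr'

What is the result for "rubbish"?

rruruubbbbbbiisisshhh

The transformation: repeat every character 3 times, then swap each adjacent pair of characters (1↔2, 3↔4, ...).
Starting from "rubbish": after the first operation, "rrruuubbbbbbiiissshhh"; after the second, "rruruubbbbbbiisisshhh".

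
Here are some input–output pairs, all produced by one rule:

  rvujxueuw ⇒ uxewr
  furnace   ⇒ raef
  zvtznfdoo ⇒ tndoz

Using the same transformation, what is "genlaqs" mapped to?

What's happening: keep every other character starting from the first (positions 1st, 3rd, 5th, ...), then move the first character to the end.
Working it through for "genlaqs": intermediate "gnas", final "nasg".

nasg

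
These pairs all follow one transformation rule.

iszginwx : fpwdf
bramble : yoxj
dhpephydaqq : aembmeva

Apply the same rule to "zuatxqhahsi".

wrxqunex

The pattern: delete the last 3 characters, then shift every letter 3 places backward in the alphabet (wrapping around).
Working it through for "zuatxqhahsi": intermediate "zuatxqha", final "wrxqunex".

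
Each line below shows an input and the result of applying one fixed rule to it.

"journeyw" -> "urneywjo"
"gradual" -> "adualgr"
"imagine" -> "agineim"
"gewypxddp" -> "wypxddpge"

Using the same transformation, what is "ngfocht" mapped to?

fochtng

The pattern: move the first 2 characters to the end (rotate left by 2).
"ngfocht" → "fochtng".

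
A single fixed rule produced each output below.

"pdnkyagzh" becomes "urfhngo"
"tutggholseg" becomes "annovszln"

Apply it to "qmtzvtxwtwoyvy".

The pattern: shift every letter 7 places forward in the alphabet (wrapping around), then delete the first 2 characters.
Starting from "qmtzvtxwtwoyvy": after the first operation, "xtagcaedadvfcf"; after the second, "agcaedadvfcf".

agcaedadvfcf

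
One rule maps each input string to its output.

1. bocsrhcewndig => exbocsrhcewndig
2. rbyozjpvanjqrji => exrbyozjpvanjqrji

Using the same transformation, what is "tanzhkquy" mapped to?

Looking at the pairs, the operation is to prepend "ex".
So "tanzhkquy" becomes "extanzhkquy".

extanzhkquy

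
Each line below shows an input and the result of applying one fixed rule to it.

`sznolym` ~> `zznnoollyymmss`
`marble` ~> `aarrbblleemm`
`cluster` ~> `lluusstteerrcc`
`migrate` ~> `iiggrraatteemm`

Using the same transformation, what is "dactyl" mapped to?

Each output is the input with this applied: double every character, then move the first 2 characters to the end (rotate left by 2).
Working it through for "dactyl": intermediate "ddaaccttyyll", final "aaccttyylldd".

aaccttyylldd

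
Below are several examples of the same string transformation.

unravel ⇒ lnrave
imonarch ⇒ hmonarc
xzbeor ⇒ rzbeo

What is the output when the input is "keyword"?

Looking at the pairs, the operation is to swap the first and last characters, then delete the last character.
Starting from "keyword": after the first operation, "deywork"; after the second, "deywor".

deywor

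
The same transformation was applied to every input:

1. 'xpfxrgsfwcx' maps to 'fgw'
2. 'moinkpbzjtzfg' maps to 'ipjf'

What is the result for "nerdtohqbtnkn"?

robk

Rule — keep one character in every 3, starting at position 3 (positions 3rd, 6th, 9th, ...).
Applying that to "nerdtohqbtnkn" gives "robk".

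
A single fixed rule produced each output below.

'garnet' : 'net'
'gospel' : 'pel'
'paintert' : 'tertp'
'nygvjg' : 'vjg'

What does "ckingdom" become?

gdomc

In each case the input is transformed by: swap the front and back halves of the string, then delete the last 3 characters.
Applying both steps to "ckingdom": "gdomckin", then "gdomc".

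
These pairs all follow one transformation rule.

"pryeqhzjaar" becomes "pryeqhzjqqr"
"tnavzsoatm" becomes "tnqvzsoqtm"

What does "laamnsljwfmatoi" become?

What's happening: replace every "a" with "q".
"laamnsljwfmatoi" → "lqqmnsljwfmqtoi".

lqqmnsljwfmqtoi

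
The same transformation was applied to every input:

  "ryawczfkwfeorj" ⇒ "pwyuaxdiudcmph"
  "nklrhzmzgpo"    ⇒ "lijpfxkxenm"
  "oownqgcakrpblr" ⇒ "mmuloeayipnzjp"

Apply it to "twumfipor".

ruskdgnmp

Rule — shift every letter 2 places backward in the alphabet (wrapping around).
For "twumfipor" the result is "ruskdgnmp".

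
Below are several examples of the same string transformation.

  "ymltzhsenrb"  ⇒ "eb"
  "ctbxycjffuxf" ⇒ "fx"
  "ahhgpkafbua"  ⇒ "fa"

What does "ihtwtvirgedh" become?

Each output is the input with this applied: keep one character in every 3, starting at position 2 (positions 2nd, 5th, 8th, ...), then delete the first 2 characters.
Applying both steps to "ihtwtvirgedh": "htrd", then "rd".

rd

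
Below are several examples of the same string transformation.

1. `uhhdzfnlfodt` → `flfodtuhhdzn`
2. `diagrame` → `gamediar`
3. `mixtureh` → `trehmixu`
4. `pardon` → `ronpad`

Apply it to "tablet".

bettal

The rule is to swap the front and back halves of the string, then swap the first and last characters.
"tablet" → "bettal".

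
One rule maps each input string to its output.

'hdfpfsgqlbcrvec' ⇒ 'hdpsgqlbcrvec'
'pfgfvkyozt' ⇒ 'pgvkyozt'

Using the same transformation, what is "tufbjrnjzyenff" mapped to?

tubjrnjzyen

The pattern: remove every "f".
Doing the same to "tufbjrnjzyenff": "tubjrnjzyen".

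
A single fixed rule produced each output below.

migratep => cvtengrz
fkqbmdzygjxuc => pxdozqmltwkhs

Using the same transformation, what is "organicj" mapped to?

The pattern: shift every letter 13 places forward in the alphabet (wrapping around) — i.e. ROT13, then swap the first and last characters.
Starting from "organicj": after the first operation, "betnavpw"; after the second, "wetnavpb".

wetnavpb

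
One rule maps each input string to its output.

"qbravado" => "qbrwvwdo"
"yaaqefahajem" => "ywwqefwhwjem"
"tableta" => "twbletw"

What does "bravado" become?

brwvwdo

In each case the input is transformed by: replace every "a" with "w".
"bravado" → "brwvwdo".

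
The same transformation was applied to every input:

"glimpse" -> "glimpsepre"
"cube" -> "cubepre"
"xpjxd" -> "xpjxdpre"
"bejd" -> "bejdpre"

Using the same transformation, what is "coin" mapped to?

coinpre

Rule — append "pre".
Doing the same to "coin": "coinpre".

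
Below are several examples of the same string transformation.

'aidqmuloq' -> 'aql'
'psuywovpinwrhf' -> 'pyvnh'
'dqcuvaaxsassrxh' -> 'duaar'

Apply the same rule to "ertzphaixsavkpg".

ezask

The transformation: keep one character in every 3, starting at position 1 (positions 1st, 4th, 7th, ...).
So "ertzphaixsavkpg" becomes "ezask".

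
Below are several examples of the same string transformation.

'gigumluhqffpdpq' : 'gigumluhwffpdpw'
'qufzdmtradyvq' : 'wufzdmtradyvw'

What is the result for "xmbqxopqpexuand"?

xmbwxopwpexuand

Each output is the input with this applied: replace every "q" with "w".
So "xmbqxopqpexuand" becomes "xmbwxopwpexuand".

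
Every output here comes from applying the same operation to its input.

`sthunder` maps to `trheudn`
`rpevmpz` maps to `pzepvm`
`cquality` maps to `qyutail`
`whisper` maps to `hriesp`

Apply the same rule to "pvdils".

The rule is to delete the first character, then take characters alternately from the front and the back (1st, last, 2nd, 2nd-last, ...).
Starting from "pvdils": after the first operation, "vdils"; after the second, "vsdli".

vsdli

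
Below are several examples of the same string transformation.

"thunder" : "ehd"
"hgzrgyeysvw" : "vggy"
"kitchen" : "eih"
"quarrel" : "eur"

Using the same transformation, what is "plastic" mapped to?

ilt

Each output is the input with this applied: move the last 2 characters to the front (rotate right by 2), then keep one character in every 3, starting at position 1 (positions 1st, 4th, 7th, ...).
For "plastic" the result is "ilt".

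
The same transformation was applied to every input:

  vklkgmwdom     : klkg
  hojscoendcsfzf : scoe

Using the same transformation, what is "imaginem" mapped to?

imag

Each output is the input with this applied: swap the front and back halves of the string, then keep only the last 4 characters.
Applying that to "imaginem" gives "imag".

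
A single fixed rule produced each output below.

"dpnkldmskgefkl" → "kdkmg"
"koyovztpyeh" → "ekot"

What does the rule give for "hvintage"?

ghn

Rule — keep one character in every 3, starting at position 1 (positions 1st, 4th, 7th, ...), then move the last character to the front.
On "hvintage": the first step gives "hng", and the second then gives "ghn".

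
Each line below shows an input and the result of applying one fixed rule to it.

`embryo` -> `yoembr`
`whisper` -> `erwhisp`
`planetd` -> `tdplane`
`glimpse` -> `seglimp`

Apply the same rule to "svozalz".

lzsvoza

The rule is to move the last 2 characters to the front (rotate right by 2).
Applying that to "svozalz" gives "lzsvoza".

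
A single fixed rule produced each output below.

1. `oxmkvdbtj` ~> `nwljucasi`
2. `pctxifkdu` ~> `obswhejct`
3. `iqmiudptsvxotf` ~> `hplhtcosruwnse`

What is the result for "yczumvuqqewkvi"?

The transformation: shift every letter 1 place backward in the alphabet (wrapping around).
On "yczumvuqqewkvi" that produces "xbytlutppdvjuh".

xbytlutppdvjuh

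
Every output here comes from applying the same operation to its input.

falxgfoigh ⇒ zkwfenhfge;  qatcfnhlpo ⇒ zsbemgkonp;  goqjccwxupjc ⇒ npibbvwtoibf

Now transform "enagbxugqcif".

mzfawtfpbhed

The transformation: move the first character to the end, then shift every letter 1 place backward in the alphabet (wrapping around).
For "enagbxugqcif", step one produces "nagbxugqcife"; step two turns that into "mzfawtfpbhed".
(Check on "qatcfnhlpo": → "atcfnhlpoq" → "zsbemgkonp" ✓)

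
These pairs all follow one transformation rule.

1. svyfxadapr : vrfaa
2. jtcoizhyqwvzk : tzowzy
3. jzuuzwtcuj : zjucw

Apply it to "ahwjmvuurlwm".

Looking at the pairs, the operation is to keep every other character starting from the second (positions 2nd, 4th, 6th, ...), then take characters alternately from the front and the back (1st, last, 2nd, 2nd-last, ...).
Working it through for "ahwjmvuurlwm": intermediate "hjvulm", final "hmjlvu".

hmjlvu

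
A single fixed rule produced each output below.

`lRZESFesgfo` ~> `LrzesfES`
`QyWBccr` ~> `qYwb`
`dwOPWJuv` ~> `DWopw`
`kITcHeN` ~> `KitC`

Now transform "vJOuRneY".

What's happening: delete the last 3 characters, then flip the case of every letter.
Working it through for "vJOuRneY": intermediate "vJOuR", final "VjoUr".

VjoUr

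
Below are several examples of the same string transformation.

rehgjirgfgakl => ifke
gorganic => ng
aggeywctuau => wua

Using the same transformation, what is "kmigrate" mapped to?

ak

Each output is the input with this applied: move the first 3 characters to the end (rotate left by 3), then keep one character in every 3, starting at position 3 (positions 3rd, 6th, 9th, ...).
On "kmigrate": the first step gives "gratekmi", and the second then gives "ak".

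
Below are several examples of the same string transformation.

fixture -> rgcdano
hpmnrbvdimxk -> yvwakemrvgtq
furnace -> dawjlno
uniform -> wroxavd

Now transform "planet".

Each output is the input with this applied: shift every letter 9 places forward in the alphabet (wrapping around), then move the first character to the end.
Applying both steps to "planet": "yujwnc", then "ujwncy".
(Check on "furnace": → "odawjln" → "dawjlno" ✓)

ujwncy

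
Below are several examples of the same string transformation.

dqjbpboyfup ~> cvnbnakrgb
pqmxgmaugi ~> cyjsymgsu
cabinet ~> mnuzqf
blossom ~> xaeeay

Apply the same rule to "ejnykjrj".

vzkwvdv

The pattern: delete the first character, then shift every letter 12 places forward in the alphabet (wrapping around).
Working it through for "ejnykjrj": intermediate "jnykjrj", final "vzkwvdv".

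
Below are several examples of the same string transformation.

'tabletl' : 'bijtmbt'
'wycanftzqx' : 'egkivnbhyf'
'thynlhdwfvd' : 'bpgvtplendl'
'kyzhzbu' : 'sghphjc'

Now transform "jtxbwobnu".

The rule is to shift every letter 8 places forward in the alphabet (wrapping around).
"jtxbwobnu" → "rbfjewjvc".

rbfjewjvc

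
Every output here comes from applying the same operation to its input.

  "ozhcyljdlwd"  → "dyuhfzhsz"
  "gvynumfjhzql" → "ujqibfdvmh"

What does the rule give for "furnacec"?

njwyay

The pattern: delete the first 2 characters, then shift every letter 4 places backward in the alphabet (wrapping around).
Working it through for "furnacec": intermediate "rnacec", final "njwyay".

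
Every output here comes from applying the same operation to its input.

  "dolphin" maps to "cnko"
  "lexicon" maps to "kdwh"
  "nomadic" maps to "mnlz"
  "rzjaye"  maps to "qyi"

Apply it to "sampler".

rzlo

In each case the input is transformed by: shift every letter 1 place backward in the alphabet (wrapping around), then delete the last 3 characters.
For "sampler", step one produces "rzlokdq"; step two turns that into "rzlo".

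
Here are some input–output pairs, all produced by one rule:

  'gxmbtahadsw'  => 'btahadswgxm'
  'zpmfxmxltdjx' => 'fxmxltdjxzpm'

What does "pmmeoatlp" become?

What's happening: move the first 3 characters to the end (rotate left by 3).
For "pmmeoatlp" the result is "eoatlppmm".

eoatlppmm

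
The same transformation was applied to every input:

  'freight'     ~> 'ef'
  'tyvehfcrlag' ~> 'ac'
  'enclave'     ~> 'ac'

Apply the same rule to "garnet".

ae

The rule is to sort the characters into alphabetical order, then keep only the first 2 characters.
Working it through for "garnet": intermediate "aegnrt", final "ae".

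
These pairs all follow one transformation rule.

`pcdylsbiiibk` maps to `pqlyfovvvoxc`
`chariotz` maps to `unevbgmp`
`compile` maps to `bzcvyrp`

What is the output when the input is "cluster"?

Looking at the pairs, the operation is to move the first character to the end, then shift every letter 13 places forward in the alphabet (wrapping around) — i.e. ROT13.
Applying that to "cluster" gives "yhfgrep".

yhfgrep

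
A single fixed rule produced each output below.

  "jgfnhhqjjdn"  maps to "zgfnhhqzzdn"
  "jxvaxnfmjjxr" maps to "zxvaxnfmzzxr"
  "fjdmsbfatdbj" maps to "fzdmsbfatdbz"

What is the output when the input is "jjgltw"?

zzgltw

The rule is to replace every "j" with "z".
So "jjgltw" becomes "zzgltw".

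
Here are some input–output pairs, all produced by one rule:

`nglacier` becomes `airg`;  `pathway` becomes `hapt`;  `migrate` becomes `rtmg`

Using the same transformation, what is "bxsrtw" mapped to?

The transformation: move the first 3 characters to the end (rotate left by 3), then keep every other character starting from the first (positions 1st, 3rd, 5th, ...).
"bxsrtw" → "rtwbxs" → "rwx".

rwx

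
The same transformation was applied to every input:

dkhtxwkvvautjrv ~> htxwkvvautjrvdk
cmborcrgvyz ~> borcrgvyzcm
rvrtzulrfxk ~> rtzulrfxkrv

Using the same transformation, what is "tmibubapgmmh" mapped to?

ibubapgmmhtm

What's happening: move the first 2 characters to the end (rotate left by 2).
Doing the same to "tmibubapgmmh": "ibubapgmmhtm".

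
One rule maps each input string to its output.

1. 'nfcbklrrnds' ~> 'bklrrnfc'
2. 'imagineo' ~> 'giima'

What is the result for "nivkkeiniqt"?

In each case the input is transformed by: delete the last 3 characters, then move the first 3 characters to the end (rotate left by 3).
For "nivkkeiniqt", step one produces "nivkkein"; step two turns that into "kkeinniv".

kkeinniv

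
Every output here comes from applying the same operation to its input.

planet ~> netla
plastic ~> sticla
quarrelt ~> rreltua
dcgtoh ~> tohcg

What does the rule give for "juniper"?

iperun

The rule is to delete the first character, then move the first 2 characters to the end (rotate left by 2).
Starting from "juniper": after the first operation, "uniper"; after the second, "iperun".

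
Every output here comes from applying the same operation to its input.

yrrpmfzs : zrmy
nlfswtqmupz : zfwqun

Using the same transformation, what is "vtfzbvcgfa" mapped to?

ffbcv

The transformation: keep every other character starting from the first (positions 1st, 3rd, 5th, ...), then swap the first and last characters.
So "vtfzbvcgfa" becomes "ffbcv".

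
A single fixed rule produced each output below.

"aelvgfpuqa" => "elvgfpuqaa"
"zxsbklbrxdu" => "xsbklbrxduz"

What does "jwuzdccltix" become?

wuzdccltixj

The pattern: move the first character to the end.
For "jwuzdccltix" the result is "wuzdccltixj".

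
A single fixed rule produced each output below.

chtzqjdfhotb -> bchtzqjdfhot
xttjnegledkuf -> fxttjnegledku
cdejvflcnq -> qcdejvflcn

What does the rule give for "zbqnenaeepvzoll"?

lzbqnenaeepvzol

The rule is to move the last character to the front.
On "zbqnenaeepvzoll" that produces "lzbqnenaeepvzol".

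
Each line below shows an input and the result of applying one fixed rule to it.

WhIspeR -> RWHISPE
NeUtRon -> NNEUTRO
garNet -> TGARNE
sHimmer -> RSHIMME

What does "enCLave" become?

EENCLAV

The transformation: move the last character to the front, then convert every letter to uppercase.
On "enCLave": the first step gives "eenCLav", and the second then gives "EENCLAV".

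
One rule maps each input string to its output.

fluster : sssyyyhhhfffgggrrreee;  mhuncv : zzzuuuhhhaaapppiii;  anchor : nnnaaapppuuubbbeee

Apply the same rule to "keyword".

xxxrrrllljjjbbbeeeqqq

The rule is to repeat every character 3 times, then shift every letter 13 places forward in the alphabet (wrapping around) — i.e. ROT13.
"keyword" → "kkkeeeyyywwwooorrrddd" → "xxxrrrllljjjbbbeeeqqq".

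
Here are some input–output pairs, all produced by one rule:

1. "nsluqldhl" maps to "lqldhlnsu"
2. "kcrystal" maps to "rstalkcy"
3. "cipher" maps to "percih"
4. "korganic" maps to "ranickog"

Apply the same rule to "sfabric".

The rule is to move the first 3 characters to the end (rotate left by 3), then swap the first and last characters.
"sfabric" → "aricsfb".

aricsfb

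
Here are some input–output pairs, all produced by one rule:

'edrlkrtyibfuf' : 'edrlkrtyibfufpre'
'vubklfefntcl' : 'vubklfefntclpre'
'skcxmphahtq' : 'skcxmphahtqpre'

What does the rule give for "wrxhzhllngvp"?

Rule — append "pre".
On "wrxhzhllngvp" that produces "wrxhzhllngvppre".

wrxhzhllngvppre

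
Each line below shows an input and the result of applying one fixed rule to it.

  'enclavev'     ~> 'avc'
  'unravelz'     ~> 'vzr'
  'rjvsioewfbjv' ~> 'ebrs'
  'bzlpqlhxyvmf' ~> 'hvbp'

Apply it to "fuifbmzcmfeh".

The pattern: swap the front and back halves of the string, then keep one character in every 3, starting at position 1 (positions 1st, 4th, 7th, ...).
Applying both steps to "fuifbmzcmfeh": "zcmfehfuifbm", then "zfff".

zfff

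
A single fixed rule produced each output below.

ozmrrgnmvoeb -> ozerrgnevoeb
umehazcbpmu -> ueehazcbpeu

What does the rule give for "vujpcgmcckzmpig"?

The pattern: replace every "m" with "e".
Applying that to "vujpcgmcckzmpig" gives "vujpcgecckzepig".

vujpcgecckzepig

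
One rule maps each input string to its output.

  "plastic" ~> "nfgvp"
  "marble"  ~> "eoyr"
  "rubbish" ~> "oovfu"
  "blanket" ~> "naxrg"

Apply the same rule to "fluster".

In each case the input is transformed by: delete the first 2 characters, then shift every letter 13 places forward in the alphabet (wrapping around) — i.e. ROT13.
"fluster" → "uster" → "hfgre".

hfgre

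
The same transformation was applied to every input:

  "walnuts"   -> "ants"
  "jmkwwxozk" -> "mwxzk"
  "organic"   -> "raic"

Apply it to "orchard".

The rule is to swap each adjacent pair of characters (1↔2, 3↔4, ...), then keep every other character starting from the first (positions 1st, 3rd, 5th, ...).
Starting from "orchard": after the first operation, "rohcrad"; after the second, "rhrd".
(Check on "organic": → "roaginc" → "raic" ✓)

rhrd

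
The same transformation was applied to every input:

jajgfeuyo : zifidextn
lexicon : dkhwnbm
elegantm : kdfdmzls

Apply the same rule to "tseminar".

rsldmhqz

The rule is to swap each adjacent pair of characters (1↔2, 3↔4, ...), then shift every letter 1 place backward in the alphabet (wrapping around).
"tseminar" → "stmenira" → "rsldmhqz".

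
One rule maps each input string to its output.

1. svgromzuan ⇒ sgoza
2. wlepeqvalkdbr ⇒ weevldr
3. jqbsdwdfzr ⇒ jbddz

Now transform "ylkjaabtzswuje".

ykabzwj

Looking at the pairs, the operation is to keep every other character starting from the first (positions 1st, 3rd, 5th, ...).
So "ylkjaabtzswuje" becomes "ykabzwj".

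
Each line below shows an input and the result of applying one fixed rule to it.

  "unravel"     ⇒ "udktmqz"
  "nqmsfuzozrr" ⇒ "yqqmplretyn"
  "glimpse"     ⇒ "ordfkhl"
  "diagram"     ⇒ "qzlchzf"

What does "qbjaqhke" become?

Looking at the pairs, the operation is to move the last 3 characters to the front (rotate right by 3), then shift every letter 1 place backward in the alphabet (wrapping around).
On "qbjaqhke": the first step gives "hkeqbjaq", and the second then gives "gjdpaizp".

gjdpaizp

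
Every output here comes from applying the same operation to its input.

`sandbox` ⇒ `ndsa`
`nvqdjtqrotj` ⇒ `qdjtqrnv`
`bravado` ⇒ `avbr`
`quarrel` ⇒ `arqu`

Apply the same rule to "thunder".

unth

Looking at the pairs, the operation is to delete the last 3 characters, then move the first 2 characters to the end (rotate left by 2).
Applying both steps to "thunder": "thun", then "unth".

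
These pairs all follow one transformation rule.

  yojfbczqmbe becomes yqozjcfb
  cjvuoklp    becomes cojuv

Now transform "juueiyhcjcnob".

In each case the input is transformed by: delete the last 3 characters, then take characters alternately from the front and the back (1st, last, 2nd, 2nd-last, ...).
Starting from "juueiyhcjcnob": after the first operation, "juueiyhcjc"; after the second, "jcujucehiy".

jcujucehiy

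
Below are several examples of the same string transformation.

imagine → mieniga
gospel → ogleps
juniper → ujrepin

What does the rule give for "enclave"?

neevalc

Rule — move the first 2 characters to the end (rotate left by 2), then reverse the string.
Doing the same to "enclave": "neevalc".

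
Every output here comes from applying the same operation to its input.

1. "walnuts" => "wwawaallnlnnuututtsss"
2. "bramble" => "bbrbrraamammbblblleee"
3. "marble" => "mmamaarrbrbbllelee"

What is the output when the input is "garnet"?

ggagaarrnrnneetett

The transformation: repeat every character 3 times, then swap each adjacent pair of characters (1↔2, 3↔4, ...).
Working it through for "garnet": intermediate "gggaaarrrnnneeettt", final "ggagaarrnrnneetett".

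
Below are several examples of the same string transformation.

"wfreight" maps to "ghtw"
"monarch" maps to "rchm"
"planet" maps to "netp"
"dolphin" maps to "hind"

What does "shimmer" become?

mers

Looking at the pairs, the operation is to move the first character to the end, then keep only the last 4 characters.
On "shimmer": the first step gives "himmers", and the second then gives "mers".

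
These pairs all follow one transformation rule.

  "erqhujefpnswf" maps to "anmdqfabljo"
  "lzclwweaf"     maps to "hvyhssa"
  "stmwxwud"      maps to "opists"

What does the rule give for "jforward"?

fbknsw

What's happening: shift every letter 4 places backward in the alphabet (wrapping around), then delete the last 2 characters.
Doing the same to "jforward": "fbknsw".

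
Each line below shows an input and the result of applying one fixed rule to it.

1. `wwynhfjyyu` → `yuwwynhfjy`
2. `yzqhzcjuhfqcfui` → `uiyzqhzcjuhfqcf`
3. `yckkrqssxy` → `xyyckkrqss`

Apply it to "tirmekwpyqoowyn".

What's happening: move the last 2 characters to the front (rotate right by 2).
Applying that to "tirmekwpyqoowyn" gives "yntirmekwpyqoow".

yntirmekwpyqoow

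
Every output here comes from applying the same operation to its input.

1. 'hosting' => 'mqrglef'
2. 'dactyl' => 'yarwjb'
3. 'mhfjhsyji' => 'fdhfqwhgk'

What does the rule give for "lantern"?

ylrcplj

In each case the input is transformed by: shift every letter 2 places backward in the alphabet (wrapping around), then move the first character to the end.
"lantern" → "jylrcpl" → "ylrcplj".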